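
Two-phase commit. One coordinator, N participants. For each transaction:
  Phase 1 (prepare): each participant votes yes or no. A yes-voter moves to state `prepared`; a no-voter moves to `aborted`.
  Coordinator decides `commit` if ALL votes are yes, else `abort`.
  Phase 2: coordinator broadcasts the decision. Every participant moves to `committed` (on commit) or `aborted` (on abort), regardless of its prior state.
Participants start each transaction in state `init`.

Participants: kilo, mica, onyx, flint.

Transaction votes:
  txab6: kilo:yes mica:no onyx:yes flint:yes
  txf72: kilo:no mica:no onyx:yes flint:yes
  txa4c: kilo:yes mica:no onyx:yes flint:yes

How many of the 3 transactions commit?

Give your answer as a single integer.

Answer: 0

Derivation:
txab6: no from mica -> abort (commits=0)
txf72: no from kilo, mica -> abort (commits=0)
txa4c: no from mica -> abort (commits=0)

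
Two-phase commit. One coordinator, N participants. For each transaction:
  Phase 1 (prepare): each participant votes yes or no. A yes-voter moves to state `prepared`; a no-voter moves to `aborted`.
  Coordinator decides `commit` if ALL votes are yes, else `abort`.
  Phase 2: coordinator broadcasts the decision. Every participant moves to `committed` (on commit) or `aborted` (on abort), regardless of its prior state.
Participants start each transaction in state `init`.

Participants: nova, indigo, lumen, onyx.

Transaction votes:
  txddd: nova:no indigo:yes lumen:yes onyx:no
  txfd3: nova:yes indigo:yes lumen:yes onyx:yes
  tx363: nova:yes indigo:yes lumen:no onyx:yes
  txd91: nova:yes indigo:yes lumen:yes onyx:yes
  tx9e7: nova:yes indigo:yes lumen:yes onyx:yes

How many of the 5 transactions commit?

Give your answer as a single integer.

txddd: no from nova, onyx -> abort (commits=0)
txfd3: all yes -> commit (commits=1)
tx363: no from lumen -> abort (commits=1)
txd91: all yes -> commit (commits=2)
tx9e7: all yes -> commit (commits=3)

Answer: 3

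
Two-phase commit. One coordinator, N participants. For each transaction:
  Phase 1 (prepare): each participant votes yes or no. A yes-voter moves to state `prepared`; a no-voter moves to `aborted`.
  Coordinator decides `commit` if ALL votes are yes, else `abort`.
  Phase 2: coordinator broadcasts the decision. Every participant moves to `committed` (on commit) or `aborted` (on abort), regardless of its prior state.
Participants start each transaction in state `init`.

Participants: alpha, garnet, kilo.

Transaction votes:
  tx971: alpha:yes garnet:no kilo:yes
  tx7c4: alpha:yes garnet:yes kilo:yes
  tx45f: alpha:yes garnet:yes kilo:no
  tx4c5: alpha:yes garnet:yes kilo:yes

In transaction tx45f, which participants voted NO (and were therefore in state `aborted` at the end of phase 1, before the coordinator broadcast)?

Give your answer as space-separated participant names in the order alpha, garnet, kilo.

Answer: kilo

Derivation:
Txn tx45f phase 1: alpha yes -> prepared; garnet yes -> prepared; kilo no -> aborted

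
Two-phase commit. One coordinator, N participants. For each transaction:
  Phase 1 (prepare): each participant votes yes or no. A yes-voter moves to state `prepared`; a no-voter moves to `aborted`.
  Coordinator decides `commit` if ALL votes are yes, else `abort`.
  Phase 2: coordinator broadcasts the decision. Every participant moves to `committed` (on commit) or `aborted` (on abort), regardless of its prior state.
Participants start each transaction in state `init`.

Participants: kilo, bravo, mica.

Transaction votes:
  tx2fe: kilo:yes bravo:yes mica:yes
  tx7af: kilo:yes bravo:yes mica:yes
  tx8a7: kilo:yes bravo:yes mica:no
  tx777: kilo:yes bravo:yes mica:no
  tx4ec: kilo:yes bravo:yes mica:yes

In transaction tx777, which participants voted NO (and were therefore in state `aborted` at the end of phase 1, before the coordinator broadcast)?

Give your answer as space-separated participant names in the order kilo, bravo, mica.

Txn tx777 phase 1: kilo yes -> prepared; bravo yes -> prepared; mica no -> aborted

Answer: mica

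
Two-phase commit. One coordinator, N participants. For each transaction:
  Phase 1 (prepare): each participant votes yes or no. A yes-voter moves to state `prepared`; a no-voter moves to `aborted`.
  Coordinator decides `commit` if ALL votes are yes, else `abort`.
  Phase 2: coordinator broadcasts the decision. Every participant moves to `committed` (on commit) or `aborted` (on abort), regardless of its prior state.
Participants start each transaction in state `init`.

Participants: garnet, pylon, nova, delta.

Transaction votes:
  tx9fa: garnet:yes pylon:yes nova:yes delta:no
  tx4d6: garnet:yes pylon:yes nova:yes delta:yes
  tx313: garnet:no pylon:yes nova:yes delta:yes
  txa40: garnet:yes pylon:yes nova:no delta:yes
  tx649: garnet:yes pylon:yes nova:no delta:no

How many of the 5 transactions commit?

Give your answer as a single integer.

tx9fa: no from delta -> abort (commits=0)
tx4d6: all yes -> commit (commits=1)
tx313: no from garnet -> abort (commits=1)
txa40: no from nova -> abort (commits=1)
tx649: no from nova, delta -> abort (commits=1)

Answer: 1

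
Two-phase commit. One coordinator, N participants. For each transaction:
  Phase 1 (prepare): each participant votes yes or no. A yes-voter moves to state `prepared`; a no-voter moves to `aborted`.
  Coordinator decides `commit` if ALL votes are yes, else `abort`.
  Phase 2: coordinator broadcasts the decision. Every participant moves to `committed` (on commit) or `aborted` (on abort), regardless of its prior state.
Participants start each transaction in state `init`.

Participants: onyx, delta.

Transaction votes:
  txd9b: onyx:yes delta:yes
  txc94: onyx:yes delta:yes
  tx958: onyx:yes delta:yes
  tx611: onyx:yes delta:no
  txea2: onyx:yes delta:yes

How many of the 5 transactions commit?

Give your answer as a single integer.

txd9b: all yes -> commit (commits=1)
txc94: all yes -> commit (commits=2)
tx958: all yes -> commit (commits=3)
tx611: no from delta -> abort (commits=3)
txea2: all yes -> commit (commits=4)

Answer: 4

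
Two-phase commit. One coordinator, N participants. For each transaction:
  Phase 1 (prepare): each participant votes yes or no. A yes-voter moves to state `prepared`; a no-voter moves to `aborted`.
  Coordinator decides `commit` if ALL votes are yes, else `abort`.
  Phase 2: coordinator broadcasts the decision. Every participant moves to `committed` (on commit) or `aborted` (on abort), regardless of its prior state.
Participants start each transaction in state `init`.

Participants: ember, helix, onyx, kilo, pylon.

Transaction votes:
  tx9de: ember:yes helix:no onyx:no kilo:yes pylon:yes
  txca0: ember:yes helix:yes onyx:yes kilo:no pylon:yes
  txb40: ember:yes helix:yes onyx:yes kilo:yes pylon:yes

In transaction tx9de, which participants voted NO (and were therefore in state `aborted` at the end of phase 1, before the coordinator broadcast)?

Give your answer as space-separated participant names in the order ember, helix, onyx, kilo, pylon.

Txn tx9de phase 1: ember yes -> prepared; helix no -> aborted; onyx no -> aborted; kilo yes -> prepared; pylon yes -> prepared

Answer: helix onyx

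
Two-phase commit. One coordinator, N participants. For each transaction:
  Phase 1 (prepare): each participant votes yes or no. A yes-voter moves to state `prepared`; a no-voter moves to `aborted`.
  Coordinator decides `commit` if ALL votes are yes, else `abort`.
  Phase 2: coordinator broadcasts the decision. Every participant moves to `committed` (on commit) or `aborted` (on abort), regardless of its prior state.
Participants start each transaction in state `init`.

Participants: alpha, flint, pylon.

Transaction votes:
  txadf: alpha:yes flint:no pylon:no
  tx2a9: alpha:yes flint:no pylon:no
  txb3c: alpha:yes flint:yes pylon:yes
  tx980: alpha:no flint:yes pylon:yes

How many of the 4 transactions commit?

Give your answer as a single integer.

Answer: 1

Derivation:
txadf: no from flint, pylon -> abort (commits=0)
tx2a9: no from flint, pylon -> abort (commits=0)
txb3c: all yes -> commit (commits=1)
tx980: no from alpha -> abort (commits=1)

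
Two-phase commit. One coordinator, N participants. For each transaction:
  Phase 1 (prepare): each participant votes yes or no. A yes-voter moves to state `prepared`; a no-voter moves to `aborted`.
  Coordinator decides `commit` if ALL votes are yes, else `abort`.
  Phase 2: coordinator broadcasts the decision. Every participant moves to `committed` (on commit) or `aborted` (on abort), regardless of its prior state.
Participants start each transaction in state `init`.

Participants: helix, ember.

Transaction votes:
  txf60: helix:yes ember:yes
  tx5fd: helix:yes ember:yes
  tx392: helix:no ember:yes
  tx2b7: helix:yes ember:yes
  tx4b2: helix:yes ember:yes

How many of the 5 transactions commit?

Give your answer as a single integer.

Answer: 4

Derivation:
txf60: all yes -> commit (commits=1)
tx5fd: all yes -> commit (commits=2)
tx392: no from helix -> abort (commits=2)
tx2b7: all yes -> commit (commits=3)
tx4b2: all yes -> commit (commits=4)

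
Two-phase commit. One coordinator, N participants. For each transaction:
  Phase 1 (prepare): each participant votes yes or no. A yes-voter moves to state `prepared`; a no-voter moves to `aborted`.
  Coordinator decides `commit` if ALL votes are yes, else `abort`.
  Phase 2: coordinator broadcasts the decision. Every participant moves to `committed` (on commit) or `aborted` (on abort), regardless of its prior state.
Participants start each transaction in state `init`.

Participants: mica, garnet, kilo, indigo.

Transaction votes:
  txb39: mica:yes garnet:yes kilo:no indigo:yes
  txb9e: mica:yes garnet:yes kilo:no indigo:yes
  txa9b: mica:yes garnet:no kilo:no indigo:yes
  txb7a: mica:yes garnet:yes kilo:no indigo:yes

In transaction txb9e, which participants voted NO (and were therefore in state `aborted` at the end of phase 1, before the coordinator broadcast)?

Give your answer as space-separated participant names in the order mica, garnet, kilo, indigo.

Answer: kilo

Derivation:
Txn txb9e phase 1: mica yes -> prepared; garnet yes -> prepared; kilo no -> aborted; indigo yes -> prepared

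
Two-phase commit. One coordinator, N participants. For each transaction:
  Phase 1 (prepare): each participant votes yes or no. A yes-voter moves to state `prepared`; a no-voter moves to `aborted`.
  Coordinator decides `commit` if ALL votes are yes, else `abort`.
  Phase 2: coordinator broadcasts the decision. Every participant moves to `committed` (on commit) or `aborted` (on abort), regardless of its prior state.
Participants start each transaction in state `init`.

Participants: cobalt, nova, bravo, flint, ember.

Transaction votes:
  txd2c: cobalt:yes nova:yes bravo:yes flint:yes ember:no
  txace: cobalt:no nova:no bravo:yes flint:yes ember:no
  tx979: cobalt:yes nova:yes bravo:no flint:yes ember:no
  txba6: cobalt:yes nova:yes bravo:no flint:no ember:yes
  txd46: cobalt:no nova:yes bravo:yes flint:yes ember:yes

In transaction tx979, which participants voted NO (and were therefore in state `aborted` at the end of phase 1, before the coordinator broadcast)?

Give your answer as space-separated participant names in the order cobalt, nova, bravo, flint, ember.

Answer: bravo ember

Derivation:
Txn tx979 phase 1: cobalt yes -> prepared; nova yes -> prepared; bravo no -> aborted; flint yes -> prepared; ember no -> aborted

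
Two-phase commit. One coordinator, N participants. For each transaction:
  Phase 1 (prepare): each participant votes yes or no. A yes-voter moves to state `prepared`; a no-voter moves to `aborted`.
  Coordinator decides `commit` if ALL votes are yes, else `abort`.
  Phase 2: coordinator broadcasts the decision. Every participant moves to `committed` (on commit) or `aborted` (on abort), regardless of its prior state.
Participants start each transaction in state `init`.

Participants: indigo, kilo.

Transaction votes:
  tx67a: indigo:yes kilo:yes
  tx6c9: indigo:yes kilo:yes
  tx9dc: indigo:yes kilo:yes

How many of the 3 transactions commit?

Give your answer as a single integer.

Answer: 3

Derivation:
tx67a: all yes -> commit (commits=1)
tx6c9: all yes -> commit (commits=2)
tx9dc: all yes -> commit (commits=3)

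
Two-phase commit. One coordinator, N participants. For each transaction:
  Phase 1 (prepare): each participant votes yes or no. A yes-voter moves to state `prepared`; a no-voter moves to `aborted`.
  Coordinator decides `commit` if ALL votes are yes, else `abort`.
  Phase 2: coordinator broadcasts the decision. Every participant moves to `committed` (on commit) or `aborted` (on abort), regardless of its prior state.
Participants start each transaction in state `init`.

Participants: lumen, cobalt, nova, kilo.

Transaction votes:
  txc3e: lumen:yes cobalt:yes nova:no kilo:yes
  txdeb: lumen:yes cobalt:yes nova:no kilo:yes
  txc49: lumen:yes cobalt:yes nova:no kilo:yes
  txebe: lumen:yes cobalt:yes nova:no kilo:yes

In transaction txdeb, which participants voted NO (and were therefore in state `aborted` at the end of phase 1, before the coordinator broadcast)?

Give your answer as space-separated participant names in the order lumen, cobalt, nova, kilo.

Txn txdeb phase 1: lumen yes -> prepared; cobalt yes -> prepared; nova no -> aborted; kilo yes -> prepared

Answer: nova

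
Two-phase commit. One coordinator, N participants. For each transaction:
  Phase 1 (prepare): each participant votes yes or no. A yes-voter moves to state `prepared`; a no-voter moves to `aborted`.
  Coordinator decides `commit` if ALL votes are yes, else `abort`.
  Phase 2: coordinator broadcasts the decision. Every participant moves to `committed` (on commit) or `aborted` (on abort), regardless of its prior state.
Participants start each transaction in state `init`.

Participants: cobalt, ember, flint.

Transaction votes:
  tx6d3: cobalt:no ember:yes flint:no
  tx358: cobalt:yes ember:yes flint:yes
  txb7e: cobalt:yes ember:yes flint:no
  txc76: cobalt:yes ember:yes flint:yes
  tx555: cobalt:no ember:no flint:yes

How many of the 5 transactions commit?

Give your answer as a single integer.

tx6d3: no from cobalt, flint -> abort (commits=0)
tx358: all yes -> commit (commits=1)
txb7e: no from flint -> abort (commits=1)
txc76: all yes -> commit (commits=2)
tx555: no from cobalt, ember -> abort (commits=2)

Answer: 2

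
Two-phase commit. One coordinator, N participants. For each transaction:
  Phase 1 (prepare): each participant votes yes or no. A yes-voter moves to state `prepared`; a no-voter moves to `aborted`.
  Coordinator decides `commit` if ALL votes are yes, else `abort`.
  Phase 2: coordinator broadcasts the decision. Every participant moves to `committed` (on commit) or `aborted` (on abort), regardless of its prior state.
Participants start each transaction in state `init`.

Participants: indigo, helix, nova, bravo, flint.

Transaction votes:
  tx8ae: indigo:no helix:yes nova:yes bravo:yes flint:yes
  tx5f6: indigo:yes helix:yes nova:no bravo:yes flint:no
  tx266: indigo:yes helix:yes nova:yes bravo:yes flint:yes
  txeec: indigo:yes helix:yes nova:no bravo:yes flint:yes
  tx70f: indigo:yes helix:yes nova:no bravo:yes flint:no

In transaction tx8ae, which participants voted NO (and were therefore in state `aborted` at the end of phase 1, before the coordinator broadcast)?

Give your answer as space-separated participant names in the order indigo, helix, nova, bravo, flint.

Answer: indigo

Derivation:
Txn tx8ae phase 1: indigo no -> aborted; helix yes -> prepared; nova yes -> prepared; bravo yes -> prepared; flint yes -> prepared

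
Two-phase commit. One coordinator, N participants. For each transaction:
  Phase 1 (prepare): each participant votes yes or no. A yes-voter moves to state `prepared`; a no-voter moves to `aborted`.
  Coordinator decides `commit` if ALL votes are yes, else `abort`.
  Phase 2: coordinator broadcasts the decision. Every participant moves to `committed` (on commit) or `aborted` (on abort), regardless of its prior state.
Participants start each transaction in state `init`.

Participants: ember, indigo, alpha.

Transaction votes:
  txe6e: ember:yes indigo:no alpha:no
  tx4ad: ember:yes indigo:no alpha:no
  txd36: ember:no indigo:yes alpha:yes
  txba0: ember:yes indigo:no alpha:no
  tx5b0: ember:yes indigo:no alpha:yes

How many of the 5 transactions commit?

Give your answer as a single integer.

Answer: 0

Derivation:
txe6e: no from indigo, alpha -> abort (commits=0)
tx4ad: no from indigo, alpha -> abort (commits=0)
txd36: no from ember -> abort (commits=0)
txba0: no from indigo, alpha -> abort (commits=0)
tx5b0: no from indigo -> abort (commits=0)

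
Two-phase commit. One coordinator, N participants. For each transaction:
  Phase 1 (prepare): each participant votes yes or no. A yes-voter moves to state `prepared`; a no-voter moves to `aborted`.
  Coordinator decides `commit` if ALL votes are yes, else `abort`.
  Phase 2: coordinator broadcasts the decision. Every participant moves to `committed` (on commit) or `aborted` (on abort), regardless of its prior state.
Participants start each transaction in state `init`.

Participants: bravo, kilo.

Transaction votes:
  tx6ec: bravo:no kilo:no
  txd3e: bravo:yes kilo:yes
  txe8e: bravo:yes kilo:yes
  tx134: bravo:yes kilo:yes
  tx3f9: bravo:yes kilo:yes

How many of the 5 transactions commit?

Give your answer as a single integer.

Answer: 4

Derivation:
tx6ec: no from bravo, kilo -> abort (commits=0)
txd3e: all yes -> commit (commits=1)
txe8e: all yes -> commit (commits=2)
tx134: all yes -> commit (commits=3)
tx3f9: all yes -> commit (commits=4)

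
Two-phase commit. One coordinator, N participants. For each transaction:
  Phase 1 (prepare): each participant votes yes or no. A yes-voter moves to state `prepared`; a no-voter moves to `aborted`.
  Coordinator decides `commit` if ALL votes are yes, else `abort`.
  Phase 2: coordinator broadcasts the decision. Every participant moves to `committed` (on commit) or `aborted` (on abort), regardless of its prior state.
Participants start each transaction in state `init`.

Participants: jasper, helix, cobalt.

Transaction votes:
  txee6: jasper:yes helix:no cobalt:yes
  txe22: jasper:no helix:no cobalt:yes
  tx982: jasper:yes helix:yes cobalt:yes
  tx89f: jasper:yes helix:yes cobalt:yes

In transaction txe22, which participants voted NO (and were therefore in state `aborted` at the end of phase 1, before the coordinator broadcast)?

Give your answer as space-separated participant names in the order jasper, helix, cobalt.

Answer: jasper helix

Derivation:
Txn txe22 phase 1: jasper no -> aborted; helix no -> aborted; cobalt yes -> prepared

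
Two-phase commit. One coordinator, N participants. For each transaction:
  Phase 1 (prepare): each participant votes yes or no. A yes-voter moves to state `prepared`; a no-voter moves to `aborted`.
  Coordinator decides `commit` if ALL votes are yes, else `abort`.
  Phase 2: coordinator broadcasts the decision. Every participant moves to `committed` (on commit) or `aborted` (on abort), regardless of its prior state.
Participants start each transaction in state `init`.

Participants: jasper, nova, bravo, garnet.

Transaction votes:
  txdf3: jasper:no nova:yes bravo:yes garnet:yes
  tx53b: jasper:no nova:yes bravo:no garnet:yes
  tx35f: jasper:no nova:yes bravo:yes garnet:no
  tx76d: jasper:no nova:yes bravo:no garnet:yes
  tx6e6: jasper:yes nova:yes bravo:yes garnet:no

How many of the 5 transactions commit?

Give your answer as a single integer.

txdf3: no from jasper -> abort (commits=0)
tx53b: no from jasper, bravo -> abort (commits=0)
tx35f: no from jasper, garnet -> abort (commits=0)
tx76d: no from jasper, bravo -> abort (commits=0)
tx6e6: no from garnet -> abort (commits=0)

Answer: 0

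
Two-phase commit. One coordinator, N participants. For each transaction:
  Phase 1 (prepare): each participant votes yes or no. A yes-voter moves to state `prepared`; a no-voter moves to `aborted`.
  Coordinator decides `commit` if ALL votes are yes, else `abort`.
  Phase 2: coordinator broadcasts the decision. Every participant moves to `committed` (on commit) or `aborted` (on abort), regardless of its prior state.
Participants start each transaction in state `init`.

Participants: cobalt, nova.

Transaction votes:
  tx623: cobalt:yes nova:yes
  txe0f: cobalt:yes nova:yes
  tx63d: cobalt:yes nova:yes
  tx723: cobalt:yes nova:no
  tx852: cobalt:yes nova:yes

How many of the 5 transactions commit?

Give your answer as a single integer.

tx623: all yes -> commit (commits=1)
txe0f: all yes -> commit (commits=2)
tx63d: all yes -> commit (commits=3)
tx723: no from nova -> abort (commits=3)
tx852: all yes -> commit (commits=4)

Answer: 4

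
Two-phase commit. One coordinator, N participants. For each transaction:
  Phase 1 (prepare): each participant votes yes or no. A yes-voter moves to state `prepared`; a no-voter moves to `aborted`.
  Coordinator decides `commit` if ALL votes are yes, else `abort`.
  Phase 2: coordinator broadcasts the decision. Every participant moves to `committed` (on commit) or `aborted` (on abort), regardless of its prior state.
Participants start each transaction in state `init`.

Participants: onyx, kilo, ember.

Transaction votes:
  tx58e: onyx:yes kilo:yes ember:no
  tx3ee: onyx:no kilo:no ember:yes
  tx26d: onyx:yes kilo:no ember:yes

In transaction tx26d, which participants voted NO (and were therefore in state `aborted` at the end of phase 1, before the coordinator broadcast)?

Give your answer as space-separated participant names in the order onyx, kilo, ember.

Txn tx26d phase 1: onyx yes -> prepared; kilo no -> aborted; ember yes -> prepared

Answer: kilo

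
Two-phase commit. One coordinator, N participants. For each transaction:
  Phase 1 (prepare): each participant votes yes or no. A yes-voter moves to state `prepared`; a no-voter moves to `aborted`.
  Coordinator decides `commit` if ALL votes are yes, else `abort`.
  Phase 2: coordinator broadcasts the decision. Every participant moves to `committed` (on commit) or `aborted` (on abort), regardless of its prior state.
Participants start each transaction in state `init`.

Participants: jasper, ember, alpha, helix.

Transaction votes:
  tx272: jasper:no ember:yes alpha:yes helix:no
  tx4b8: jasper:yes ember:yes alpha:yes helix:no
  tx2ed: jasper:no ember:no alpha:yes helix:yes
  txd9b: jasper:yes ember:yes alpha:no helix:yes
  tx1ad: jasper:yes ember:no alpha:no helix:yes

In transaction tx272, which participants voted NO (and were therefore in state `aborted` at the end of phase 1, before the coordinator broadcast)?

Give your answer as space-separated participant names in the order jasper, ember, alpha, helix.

Answer: jasper helix

Derivation:
Txn tx272 phase 1: jasper no -> aborted; ember yes -> prepared; alpha yes -> prepared; helix no -> aborted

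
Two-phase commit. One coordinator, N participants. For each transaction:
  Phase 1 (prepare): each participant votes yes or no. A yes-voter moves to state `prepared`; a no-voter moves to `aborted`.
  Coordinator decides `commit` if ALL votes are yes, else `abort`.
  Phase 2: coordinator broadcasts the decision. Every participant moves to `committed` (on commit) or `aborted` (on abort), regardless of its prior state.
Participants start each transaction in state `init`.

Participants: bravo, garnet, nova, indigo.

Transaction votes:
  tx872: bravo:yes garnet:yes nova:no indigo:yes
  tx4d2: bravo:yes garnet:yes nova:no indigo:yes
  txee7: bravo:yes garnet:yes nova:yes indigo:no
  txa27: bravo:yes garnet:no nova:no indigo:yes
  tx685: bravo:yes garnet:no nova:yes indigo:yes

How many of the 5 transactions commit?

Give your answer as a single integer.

Answer: 0

Derivation:
tx872: no from nova -> abort (commits=0)
tx4d2: no from nova -> abort (commits=0)
txee7: no from indigo -> abort (commits=0)
txa27: no from garnet, nova -> abort (commits=0)
tx685: no from garnet -> abort (commits=0)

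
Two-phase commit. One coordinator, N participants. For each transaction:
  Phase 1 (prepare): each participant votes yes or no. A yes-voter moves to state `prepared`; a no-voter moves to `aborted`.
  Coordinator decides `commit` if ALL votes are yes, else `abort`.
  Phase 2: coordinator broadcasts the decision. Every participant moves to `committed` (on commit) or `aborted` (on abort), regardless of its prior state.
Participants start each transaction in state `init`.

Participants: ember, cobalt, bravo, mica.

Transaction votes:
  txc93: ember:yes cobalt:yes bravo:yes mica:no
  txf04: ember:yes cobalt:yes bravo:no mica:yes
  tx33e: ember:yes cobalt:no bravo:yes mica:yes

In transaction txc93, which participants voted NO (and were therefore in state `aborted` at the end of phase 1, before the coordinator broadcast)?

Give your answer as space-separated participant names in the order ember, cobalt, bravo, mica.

Answer: mica

Derivation:
Txn txc93 phase 1: ember yes -> prepared; cobalt yes -> prepared; bravo yes -> prepared; mica no -> aborted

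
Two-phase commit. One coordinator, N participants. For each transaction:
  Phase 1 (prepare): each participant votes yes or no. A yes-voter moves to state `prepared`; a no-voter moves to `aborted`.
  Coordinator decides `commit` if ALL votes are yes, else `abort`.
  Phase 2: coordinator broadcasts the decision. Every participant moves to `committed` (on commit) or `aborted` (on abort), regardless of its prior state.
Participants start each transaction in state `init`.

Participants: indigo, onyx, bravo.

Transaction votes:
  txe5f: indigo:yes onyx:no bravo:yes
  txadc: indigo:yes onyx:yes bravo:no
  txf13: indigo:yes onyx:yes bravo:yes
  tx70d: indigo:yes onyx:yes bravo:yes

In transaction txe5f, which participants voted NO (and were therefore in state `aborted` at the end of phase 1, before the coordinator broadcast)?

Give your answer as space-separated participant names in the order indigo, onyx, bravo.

Answer: onyx

Derivation:
Txn txe5f phase 1: indigo yes -> prepared; onyx no -> aborted; bravo yes -> prepared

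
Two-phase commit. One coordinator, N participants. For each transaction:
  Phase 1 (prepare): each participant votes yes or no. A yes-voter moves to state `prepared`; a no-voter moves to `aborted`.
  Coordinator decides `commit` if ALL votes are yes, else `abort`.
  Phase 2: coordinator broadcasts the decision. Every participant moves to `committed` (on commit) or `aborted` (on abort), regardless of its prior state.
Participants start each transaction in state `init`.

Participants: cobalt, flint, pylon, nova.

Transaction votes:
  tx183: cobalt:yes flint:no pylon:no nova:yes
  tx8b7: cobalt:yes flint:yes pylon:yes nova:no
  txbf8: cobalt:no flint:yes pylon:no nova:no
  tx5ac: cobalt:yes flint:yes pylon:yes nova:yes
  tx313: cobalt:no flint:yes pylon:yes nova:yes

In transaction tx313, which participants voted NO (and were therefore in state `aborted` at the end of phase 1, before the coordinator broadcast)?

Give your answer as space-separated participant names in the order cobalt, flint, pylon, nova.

Answer: cobalt

Derivation:
Txn tx313 phase 1: cobalt no -> aborted; flint yes -> prepared; pylon yes -> prepared; nova yes -> prepared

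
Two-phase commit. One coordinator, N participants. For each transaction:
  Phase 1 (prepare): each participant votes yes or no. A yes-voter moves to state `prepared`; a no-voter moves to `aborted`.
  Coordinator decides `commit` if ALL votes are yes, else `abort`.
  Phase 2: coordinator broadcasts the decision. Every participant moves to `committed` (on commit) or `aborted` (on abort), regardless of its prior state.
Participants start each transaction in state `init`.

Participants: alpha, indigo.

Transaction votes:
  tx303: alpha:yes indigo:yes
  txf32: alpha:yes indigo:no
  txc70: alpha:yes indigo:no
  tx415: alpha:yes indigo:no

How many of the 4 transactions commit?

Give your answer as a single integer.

Answer: 1

Derivation:
tx303: all yes -> commit (commits=1)
txf32: no from indigo -> abort (commits=1)
txc70: no from indigo -> abort (commits=1)
tx415: no from indigo -> abort (commits=1)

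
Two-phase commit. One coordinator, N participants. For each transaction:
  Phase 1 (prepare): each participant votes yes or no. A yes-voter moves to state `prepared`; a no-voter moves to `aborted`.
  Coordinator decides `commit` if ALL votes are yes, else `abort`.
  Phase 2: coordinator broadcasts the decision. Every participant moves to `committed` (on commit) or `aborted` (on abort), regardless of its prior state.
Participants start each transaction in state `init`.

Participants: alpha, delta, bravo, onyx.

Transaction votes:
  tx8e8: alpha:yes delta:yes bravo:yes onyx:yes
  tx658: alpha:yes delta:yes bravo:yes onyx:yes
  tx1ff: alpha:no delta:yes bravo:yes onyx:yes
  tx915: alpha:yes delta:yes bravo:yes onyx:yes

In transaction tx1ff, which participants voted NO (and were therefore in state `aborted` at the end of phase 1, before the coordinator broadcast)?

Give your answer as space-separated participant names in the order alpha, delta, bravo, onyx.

Answer: alpha

Derivation:
Txn tx1ff phase 1: alpha no -> aborted; delta yes -> prepared; bravo yes -> prepared; onyx yes -> prepared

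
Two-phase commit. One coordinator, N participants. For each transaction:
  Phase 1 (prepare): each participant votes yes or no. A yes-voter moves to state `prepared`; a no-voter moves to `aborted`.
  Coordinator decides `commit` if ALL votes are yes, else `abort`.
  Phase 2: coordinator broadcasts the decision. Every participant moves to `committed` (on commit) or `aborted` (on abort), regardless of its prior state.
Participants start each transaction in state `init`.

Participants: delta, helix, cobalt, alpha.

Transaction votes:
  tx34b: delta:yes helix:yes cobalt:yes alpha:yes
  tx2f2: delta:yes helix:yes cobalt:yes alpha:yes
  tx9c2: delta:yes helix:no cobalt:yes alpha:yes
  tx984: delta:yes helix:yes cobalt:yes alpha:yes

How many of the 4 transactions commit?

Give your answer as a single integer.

tx34b: all yes -> commit (commits=1)
tx2f2: all yes -> commit (commits=2)
tx9c2: no from helix -> abort (commits=2)
tx984: all yes -> commit (commits=3)

Answer: 3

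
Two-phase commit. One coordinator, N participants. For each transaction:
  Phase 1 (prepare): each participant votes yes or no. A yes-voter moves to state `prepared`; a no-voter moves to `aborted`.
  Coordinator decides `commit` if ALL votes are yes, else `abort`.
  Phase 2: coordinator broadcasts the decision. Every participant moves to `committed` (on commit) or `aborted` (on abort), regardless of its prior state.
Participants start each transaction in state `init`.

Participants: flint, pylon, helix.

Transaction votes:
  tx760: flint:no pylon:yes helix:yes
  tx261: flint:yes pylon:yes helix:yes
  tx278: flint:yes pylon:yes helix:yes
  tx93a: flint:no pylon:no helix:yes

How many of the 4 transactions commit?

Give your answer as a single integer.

tx760: no from flint -> abort (commits=0)
tx261: all yes -> commit (commits=1)
tx278: all yes -> commit (commits=2)
tx93a: no from flint, pylon -> abort (commits=2)

Answer: 2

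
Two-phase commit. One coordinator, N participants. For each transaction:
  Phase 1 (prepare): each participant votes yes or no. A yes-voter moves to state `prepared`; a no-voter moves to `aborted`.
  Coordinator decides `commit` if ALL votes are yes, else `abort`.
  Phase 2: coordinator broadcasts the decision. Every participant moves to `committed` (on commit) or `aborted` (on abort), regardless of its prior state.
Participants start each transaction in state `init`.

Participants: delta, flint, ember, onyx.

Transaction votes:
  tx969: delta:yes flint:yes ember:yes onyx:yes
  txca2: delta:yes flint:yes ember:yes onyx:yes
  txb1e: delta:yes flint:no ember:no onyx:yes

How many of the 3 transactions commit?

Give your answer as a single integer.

tx969: all yes -> commit (commits=1)
txca2: all yes -> commit (commits=2)
txb1e: no from flint, ember -> abort (commits=2)

Answer: 2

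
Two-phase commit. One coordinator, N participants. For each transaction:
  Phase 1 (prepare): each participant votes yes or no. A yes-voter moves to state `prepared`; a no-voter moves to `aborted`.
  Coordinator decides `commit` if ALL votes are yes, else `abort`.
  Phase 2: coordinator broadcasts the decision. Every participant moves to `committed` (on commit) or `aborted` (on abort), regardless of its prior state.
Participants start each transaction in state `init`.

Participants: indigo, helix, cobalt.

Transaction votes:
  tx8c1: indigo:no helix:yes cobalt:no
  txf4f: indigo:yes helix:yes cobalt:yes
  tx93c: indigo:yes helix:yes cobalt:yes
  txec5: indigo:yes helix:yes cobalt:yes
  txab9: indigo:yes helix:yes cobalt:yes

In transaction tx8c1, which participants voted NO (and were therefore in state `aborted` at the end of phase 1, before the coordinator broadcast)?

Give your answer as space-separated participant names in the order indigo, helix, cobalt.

Answer: indigo cobalt

Derivation:
Txn tx8c1 phase 1: indigo no -> aborted; helix yes -> prepared; cobalt no -> aborted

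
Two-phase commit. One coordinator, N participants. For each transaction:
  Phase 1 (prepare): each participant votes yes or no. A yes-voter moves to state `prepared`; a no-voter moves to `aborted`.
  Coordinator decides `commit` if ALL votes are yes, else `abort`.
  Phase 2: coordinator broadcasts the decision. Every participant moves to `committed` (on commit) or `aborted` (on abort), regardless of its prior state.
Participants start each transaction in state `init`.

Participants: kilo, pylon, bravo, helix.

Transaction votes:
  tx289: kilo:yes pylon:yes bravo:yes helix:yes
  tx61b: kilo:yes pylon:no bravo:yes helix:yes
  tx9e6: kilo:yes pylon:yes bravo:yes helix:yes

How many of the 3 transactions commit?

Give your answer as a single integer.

Answer: 2

Derivation:
tx289: all yes -> commit (commits=1)
tx61b: no from pylon -> abort (commits=1)
tx9e6: all yes -> commit (commits=2)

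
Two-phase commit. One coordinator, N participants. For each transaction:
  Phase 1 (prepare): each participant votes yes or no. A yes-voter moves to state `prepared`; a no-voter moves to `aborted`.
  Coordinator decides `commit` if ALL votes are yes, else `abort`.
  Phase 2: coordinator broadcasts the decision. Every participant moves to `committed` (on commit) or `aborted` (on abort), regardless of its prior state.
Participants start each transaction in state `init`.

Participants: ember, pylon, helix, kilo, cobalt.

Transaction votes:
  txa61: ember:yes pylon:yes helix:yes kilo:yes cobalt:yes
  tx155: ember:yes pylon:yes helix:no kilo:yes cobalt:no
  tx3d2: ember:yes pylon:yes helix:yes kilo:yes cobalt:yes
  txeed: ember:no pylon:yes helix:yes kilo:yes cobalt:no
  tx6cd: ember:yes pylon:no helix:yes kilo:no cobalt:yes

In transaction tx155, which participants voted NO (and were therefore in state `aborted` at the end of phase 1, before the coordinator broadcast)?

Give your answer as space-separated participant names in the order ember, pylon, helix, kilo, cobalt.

Answer: helix cobalt

Derivation:
Txn tx155 phase 1: ember yes -> prepared; pylon yes -> prepared; helix no -> aborted; kilo yes -> prepared; cobalt no -> aborted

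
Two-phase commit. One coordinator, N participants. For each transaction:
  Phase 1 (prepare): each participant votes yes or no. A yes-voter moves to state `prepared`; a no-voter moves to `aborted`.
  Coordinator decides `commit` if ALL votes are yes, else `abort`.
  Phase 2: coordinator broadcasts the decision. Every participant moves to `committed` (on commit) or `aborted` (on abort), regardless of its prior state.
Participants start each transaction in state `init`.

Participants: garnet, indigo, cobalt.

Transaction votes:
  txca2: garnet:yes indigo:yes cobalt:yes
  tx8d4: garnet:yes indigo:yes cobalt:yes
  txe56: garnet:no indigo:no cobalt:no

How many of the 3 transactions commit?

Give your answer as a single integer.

Answer: 2

Derivation:
txca2: all yes -> commit (commits=1)
tx8d4: all yes -> commit (commits=2)
txe56: no from garnet, indigo, cobalt -> abort (commits=2)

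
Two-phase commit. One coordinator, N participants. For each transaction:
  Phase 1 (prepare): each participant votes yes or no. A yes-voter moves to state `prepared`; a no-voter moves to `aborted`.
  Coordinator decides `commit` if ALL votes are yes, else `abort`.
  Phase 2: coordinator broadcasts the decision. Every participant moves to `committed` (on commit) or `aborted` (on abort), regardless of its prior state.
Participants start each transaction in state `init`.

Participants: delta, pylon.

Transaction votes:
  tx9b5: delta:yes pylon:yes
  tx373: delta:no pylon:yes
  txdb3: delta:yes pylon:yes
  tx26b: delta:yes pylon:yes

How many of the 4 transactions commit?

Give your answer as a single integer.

Answer: 3

Derivation:
tx9b5: all yes -> commit (commits=1)
tx373: no from delta -> abort (commits=1)
txdb3: all yes -> commit (commits=2)
tx26b: all yes -> commit (commits=3)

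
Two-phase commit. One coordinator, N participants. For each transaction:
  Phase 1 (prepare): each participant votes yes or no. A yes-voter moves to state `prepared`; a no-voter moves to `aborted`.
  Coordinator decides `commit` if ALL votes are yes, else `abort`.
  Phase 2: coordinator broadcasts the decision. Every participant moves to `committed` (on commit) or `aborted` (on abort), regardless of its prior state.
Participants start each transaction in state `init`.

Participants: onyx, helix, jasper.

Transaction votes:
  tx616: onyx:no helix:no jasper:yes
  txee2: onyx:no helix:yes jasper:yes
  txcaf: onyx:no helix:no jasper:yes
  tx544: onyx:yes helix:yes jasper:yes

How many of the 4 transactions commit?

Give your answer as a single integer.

Answer: 1

Derivation:
tx616: no from onyx, helix -> abort (commits=0)
txee2: no from onyx -> abort (commits=0)
txcaf: no from onyx, helix -> abort (commits=0)
tx544: all yes -> commit (commits=1)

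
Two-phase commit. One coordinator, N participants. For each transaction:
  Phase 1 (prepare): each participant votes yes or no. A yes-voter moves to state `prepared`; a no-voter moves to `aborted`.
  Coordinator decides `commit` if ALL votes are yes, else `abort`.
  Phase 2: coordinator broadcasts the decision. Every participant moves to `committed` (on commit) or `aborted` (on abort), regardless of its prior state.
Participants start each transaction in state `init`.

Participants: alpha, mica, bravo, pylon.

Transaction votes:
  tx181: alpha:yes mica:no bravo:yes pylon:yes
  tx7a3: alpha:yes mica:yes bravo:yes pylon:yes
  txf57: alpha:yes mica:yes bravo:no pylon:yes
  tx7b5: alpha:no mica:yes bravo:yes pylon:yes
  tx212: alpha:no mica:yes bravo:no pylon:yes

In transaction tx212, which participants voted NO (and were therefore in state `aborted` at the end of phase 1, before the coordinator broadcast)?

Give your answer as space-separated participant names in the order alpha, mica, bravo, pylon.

Txn tx212 phase 1: alpha no -> aborted; mica yes -> prepared; bravo no -> aborted; pylon yes -> prepared

Answer: alpha bravo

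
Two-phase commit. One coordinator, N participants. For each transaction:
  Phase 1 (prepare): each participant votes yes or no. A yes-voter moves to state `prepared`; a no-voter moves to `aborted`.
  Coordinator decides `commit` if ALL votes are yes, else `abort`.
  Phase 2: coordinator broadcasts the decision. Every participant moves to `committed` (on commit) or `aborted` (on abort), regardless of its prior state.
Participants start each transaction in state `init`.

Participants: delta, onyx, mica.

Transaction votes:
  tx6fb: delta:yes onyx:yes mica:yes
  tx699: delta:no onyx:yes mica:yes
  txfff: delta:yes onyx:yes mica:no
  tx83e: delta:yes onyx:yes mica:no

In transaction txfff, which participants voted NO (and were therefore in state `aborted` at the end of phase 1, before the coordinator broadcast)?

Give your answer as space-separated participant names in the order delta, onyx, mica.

Txn txfff phase 1: delta yes -> prepared; onyx yes -> prepared; mica no -> aborted

Answer: mica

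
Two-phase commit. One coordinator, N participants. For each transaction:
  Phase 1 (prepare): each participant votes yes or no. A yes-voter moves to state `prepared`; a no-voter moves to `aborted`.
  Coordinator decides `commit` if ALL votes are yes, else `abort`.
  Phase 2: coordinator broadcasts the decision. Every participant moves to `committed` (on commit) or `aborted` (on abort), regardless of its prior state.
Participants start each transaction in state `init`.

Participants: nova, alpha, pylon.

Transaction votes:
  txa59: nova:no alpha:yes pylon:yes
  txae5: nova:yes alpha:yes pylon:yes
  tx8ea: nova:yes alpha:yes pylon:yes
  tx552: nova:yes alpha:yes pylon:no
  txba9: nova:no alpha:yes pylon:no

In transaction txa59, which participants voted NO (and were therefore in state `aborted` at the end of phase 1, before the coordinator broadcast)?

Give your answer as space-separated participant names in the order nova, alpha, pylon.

Answer: nova

Derivation:
Txn txa59 phase 1: nova no -> aborted; alpha yes -> prepared; pylon yes -> prepared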